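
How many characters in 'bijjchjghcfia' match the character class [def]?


Character class [def] matches any of: {d, e, f}
Scanning string 'bijjchjghcfia' character by character:
  pos 0: 'b' -> no
  pos 1: 'i' -> no
  pos 2: 'j' -> no
  pos 3: 'j' -> no
  pos 4: 'c' -> no
  pos 5: 'h' -> no
  pos 6: 'j' -> no
  pos 7: 'g' -> no
  pos 8: 'h' -> no
  pos 9: 'c' -> no
  pos 10: 'f' -> MATCH
  pos 11: 'i' -> no
  pos 12: 'a' -> no
Total matches: 1

1


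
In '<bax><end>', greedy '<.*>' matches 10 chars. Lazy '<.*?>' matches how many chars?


Greedy '<.*>' tries to match as MUCH as possible.
Lazy '<.*?>' tries to match as LITTLE as possible.

String: '<bax><end>'
Greedy '<.*>' starts at first '<' and extends to the LAST '>': '<bax><end>' (10 chars)
Lazy '<.*?>' starts at first '<' and stops at the FIRST '>': '<bax>' (5 chars)

5


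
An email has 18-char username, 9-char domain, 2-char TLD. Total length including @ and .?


An email address has format: username@domain.tld
Username length: 18
'@' character: 1
Domain length: 9
'.' character: 1
TLD length: 2
Total = 18 + 1 + 9 + 1 + 2 = 31

31


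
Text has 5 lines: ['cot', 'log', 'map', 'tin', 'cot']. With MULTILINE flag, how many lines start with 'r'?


With MULTILINE flag, ^ matches the start of each line.
Lines: ['cot', 'log', 'map', 'tin', 'cot']
Checking which lines start with 'r':
  Line 1: 'cot' -> no
  Line 2: 'log' -> no
  Line 3: 'map' -> no
  Line 4: 'tin' -> no
  Line 5: 'cot' -> no
Matching lines: []
Count: 0

0


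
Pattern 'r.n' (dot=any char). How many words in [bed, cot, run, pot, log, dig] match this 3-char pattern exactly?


Pattern 'r.n' means: starts with 'r', any single char, ends with 'n'.
Checking each word (must be exactly 3 chars):
  'bed' (len=3): no
  'cot' (len=3): no
  'run' (len=3): MATCH
  'pot' (len=3): no
  'log' (len=3): no
  'dig' (len=3): no
Matching words: ['run']
Total: 1

1


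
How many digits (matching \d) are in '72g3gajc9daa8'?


\d matches any digit 0-9.
Scanning '72g3gajc9daa8':
  pos 0: '7' -> DIGIT
  pos 1: '2' -> DIGIT
  pos 3: '3' -> DIGIT
  pos 8: '9' -> DIGIT
  pos 12: '8' -> DIGIT
Digits found: ['7', '2', '3', '9', '8']
Total: 5

5


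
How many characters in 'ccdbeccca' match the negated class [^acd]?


Negated class [^acd] matches any char NOT in {a, c, d}
Scanning 'ccdbeccca':
  pos 0: 'c' -> no (excluded)
  pos 1: 'c' -> no (excluded)
  pos 2: 'd' -> no (excluded)
  pos 3: 'b' -> MATCH
  pos 4: 'e' -> MATCH
  pos 5: 'c' -> no (excluded)
  pos 6: 'c' -> no (excluded)
  pos 7: 'c' -> no (excluded)
  pos 8: 'a' -> no (excluded)
Total matches: 2

2


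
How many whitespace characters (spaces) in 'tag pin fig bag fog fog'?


\s matches whitespace characters (spaces, tabs, etc.).
Text: 'tag pin fig bag fog fog'
This text has 6 words separated by spaces.
Number of spaces = number of words - 1 = 6 - 1 = 5

5


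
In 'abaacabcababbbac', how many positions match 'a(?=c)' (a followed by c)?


Lookahead 'a(?=c)' matches 'a' only when followed by 'c'.
String: 'abaacabcababbbac'
Checking each position where char is 'a':
  pos 0: 'a' -> no (next='b')
  pos 2: 'a' -> no (next='a')
  pos 3: 'a' -> MATCH (next='c')
  pos 5: 'a' -> no (next='b')
  pos 8: 'a' -> no (next='b')
  pos 10: 'a' -> no (next='b')
  pos 14: 'a' -> MATCH (next='c')
Matching positions: [3, 14]
Count: 2

2


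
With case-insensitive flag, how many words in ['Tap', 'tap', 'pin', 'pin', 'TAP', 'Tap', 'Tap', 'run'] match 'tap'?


Case-insensitive matching: compare each word's lowercase form to 'tap'.
  'Tap' -> lower='tap' -> MATCH
  'tap' -> lower='tap' -> MATCH
  'pin' -> lower='pin' -> no
  'pin' -> lower='pin' -> no
  'TAP' -> lower='tap' -> MATCH
  'Tap' -> lower='tap' -> MATCH
  'Tap' -> lower='tap' -> MATCH
  'run' -> lower='run' -> no
Matches: ['Tap', 'tap', 'TAP', 'Tap', 'Tap']
Count: 5

5


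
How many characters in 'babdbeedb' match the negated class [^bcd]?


Negated class [^bcd] matches any char NOT in {b, c, d}
Scanning 'babdbeedb':
  pos 0: 'b' -> no (excluded)
  pos 1: 'a' -> MATCH
  pos 2: 'b' -> no (excluded)
  pos 3: 'd' -> no (excluded)
  pos 4: 'b' -> no (excluded)
  pos 5: 'e' -> MATCH
  pos 6: 'e' -> MATCH
  pos 7: 'd' -> no (excluded)
  pos 8: 'b' -> no (excluded)
Total matches: 3

3


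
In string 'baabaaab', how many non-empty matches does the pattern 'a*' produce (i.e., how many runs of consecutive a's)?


Pattern 'a*' matches zero or more a's. We want non-empty runs of consecutive a's.
String: 'baabaaab'
Walking through the string to find runs of a's:
  Run 1: positions 1-2 -> 'aa'
  Run 2: positions 4-6 -> 'aaa'
Non-empty runs found: ['aa', 'aaa']
Count: 2

2


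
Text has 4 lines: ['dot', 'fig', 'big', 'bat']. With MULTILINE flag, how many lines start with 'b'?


With MULTILINE flag, ^ matches the start of each line.
Lines: ['dot', 'fig', 'big', 'bat']
Checking which lines start with 'b':
  Line 1: 'dot' -> no
  Line 2: 'fig' -> no
  Line 3: 'big' -> MATCH
  Line 4: 'bat' -> MATCH
Matching lines: ['big', 'bat']
Count: 2

2


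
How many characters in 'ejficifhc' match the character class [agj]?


Character class [agj] matches any of: {a, g, j}
Scanning string 'ejficifhc' character by character:
  pos 0: 'e' -> no
  pos 1: 'j' -> MATCH
  pos 2: 'f' -> no
  pos 3: 'i' -> no
  pos 4: 'c' -> no
  pos 5: 'i' -> no
  pos 6: 'f' -> no
  pos 7: 'h' -> no
  pos 8: 'c' -> no
Total matches: 1

1


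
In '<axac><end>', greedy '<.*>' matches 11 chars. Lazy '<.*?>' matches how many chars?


Greedy '<.*>' tries to match as MUCH as possible.
Lazy '<.*?>' tries to match as LITTLE as possible.

String: '<axac><end>'
Greedy '<.*>' starts at first '<' and extends to the LAST '>': '<axac><end>' (11 chars)
Lazy '<.*?>' starts at first '<' and stops at the FIRST '>': '<axac>' (6 chars)

6


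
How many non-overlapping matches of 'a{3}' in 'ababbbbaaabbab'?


Pattern 'a{3}' matches exactly 3 consecutive a's (greedy, non-overlapping).
String: 'ababbbbaaabbab'
Scanning for runs of a's:
  Run at pos 0: 'a' (length 1) -> 0 match(es)
  Run at pos 2: 'a' (length 1) -> 0 match(es)
  Run at pos 7: 'aaa' (length 3) -> 1 match(es)
  Run at pos 12: 'a' (length 1) -> 0 match(es)
Matches found: ['aaa']
Total: 1

1


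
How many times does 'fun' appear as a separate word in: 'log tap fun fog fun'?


Scanning each word for exact match 'fun':
  Word 1: 'log' -> no
  Word 2: 'tap' -> no
  Word 3: 'fun' -> MATCH
  Word 4: 'fog' -> no
  Word 5: 'fun' -> MATCH
Total matches: 2

2


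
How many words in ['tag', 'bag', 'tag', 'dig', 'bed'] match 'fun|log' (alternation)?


Alternation 'fun|log' matches either 'fun' or 'log'.
Checking each word:
  'tag' -> no
  'bag' -> no
  'tag' -> no
  'dig' -> no
  'bed' -> no
Matches: []
Count: 0

0


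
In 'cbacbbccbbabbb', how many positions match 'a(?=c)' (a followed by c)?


Lookahead 'a(?=c)' matches 'a' only when followed by 'c'.
String: 'cbacbbccbbabbb'
Checking each position where char is 'a':
  pos 2: 'a' -> MATCH (next='c')
  pos 10: 'a' -> no (next='b')
Matching positions: [2]
Count: 1

1


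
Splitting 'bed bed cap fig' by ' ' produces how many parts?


Splitting by ' ' breaks the string at each occurrence of the separator.
Text: 'bed bed cap fig'
Parts after split:
  Part 1: 'bed'
  Part 2: 'bed'
  Part 3: 'cap'
  Part 4: 'fig'
Total parts: 4

4


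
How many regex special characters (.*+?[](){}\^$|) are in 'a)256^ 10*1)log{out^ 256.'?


Regex special characters are: . * + ? [ ] ( ) { } \ ^ $ |
Scanning 'a)256^ 10*1)log{out^ 256.':
  pos 1: ')' -> SPECIAL
  pos 5: '^' -> SPECIAL
  pos 9: '*' -> SPECIAL
  pos 11: ')' -> SPECIAL
  pos 15: '{' -> SPECIAL
  pos 19: '^' -> SPECIAL
  pos 24: '.' -> SPECIAL
Special chars found: [')', '^', '*', ')', '{', '^', '.']
Total: 7

7


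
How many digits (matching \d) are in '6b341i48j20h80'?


\d matches any digit 0-9.
Scanning '6b341i48j20h80':
  pos 0: '6' -> DIGIT
  pos 2: '3' -> DIGIT
  pos 3: '4' -> DIGIT
  pos 4: '1' -> DIGIT
  pos 6: '4' -> DIGIT
  pos 7: '8' -> DIGIT
  pos 9: '2' -> DIGIT
  pos 10: '0' -> DIGIT
  pos 12: '8' -> DIGIT
  pos 13: '0' -> DIGIT
Digits found: ['6', '3', '4', '1', '4', '8', '2', '0', '8', '0']
Total: 10

10


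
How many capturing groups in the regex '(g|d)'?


To count capturing groups, count each '(' that starts a group.
Pattern: '(g|d)'
Walking through the pattern:
  Position 0: '(' -> group #1
Total capturing groups: 1

1


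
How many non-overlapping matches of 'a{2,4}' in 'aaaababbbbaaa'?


Pattern 'a{2,4}' matches between 2 and 4 consecutive a's (greedy).
String: 'aaaababbbbaaa'
Finding runs of a's and applying greedy matching:
  Run at pos 0: 'aaaa' (length 4)
  Run at pos 5: 'a' (length 1)
  Run at pos 10: 'aaa' (length 3)
Matches: ['aaaa', 'aaa']
Count: 2

2


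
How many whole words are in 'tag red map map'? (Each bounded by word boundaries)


Word boundaries (\b) mark the start/end of each word.
Text: 'tag red map map'
Splitting by whitespace:
  Word 1: 'tag'
  Word 2: 'red'
  Word 3: 'map'
  Word 4: 'map'
Total whole words: 4

4


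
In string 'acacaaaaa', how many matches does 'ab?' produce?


Pattern 'ab?' matches 'a' optionally followed by 'b'.
String: 'acacaaaaa'
Scanning left to right for 'a' then checking next char:
  Match 1: 'a' (a not followed by b)
  Match 2: 'a' (a not followed by b)
  Match 3: 'a' (a not followed by b)
  Match 4: 'a' (a not followed by b)
  Match 5: 'a' (a not followed by b)
  Match 6: 'a' (a not followed by b)
  Match 7: 'a' (a not followed by b)
Total matches: 7

7


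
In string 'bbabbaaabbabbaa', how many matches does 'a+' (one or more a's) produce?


Pattern 'a+' matches one or more consecutive a's.
String: 'bbabbaaabbabbaa'
Scanning for runs of a:
  Match 1: 'a' (length 1)
  Match 2: 'aaa' (length 3)
  Match 3: 'a' (length 1)
  Match 4: 'aa' (length 2)
Total matches: 4

4


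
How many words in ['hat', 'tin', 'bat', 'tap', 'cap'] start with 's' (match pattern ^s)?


Pattern ^s anchors to start of word. Check which words begin with 's':
  'hat' -> no
  'tin' -> no
  'bat' -> no
  'tap' -> no
  'cap' -> no
Matching words: []
Count: 0

0


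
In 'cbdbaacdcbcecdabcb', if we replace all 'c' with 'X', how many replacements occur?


re.sub('c', 'X', text) replaces every occurrence of 'c' with 'X'.
Text: 'cbdbaacdcbcecdabcb'
Scanning for 'c':
  pos 0: 'c' -> replacement #1
  pos 6: 'c' -> replacement #2
  pos 8: 'c' -> replacement #3
  pos 10: 'c' -> replacement #4
  pos 12: 'c' -> replacement #5
  pos 16: 'c' -> replacement #6
Total replacements: 6

6


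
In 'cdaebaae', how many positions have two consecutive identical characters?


Looking for consecutive identical characters in 'cdaebaae':
  pos 0-1: 'c' vs 'd' -> different
  pos 1-2: 'd' vs 'a' -> different
  pos 2-3: 'a' vs 'e' -> different
  pos 3-4: 'e' vs 'b' -> different
  pos 4-5: 'b' vs 'a' -> different
  pos 5-6: 'a' vs 'a' -> MATCH ('aa')
  pos 6-7: 'a' vs 'e' -> different
Consecutive identical pairs: ['aa']
Count: 1

1


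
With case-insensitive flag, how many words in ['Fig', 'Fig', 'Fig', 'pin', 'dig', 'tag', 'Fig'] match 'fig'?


Case-insensitive matching: compare each word's lowercase form to 'fig'.
  'Fig' -> lower='fig' -> MATCH
  'Fig' -> lower='fig' -> MATCH
  'Fig' -> lower='fig' -> MATCH
  'pin' -> lower='pin' -> no
  'dig' -> lower='dig' -> no
  'tag' -> lower='tag' -> no
  'Fig' -> lower='fig' -> MATCH
Matches: ['Fig', 'Fig', 'Fig', 'Fig']
Count: 4

4


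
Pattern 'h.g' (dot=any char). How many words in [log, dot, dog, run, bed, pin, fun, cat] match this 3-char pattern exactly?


Pattern 'h.g' means: starts with 'h', any single char, ends with 'g'.
Checking each word (must be exactly 3 chars):
  'log' (len=3): no
  'dot' (len=3): no
  'dog' (len=3): no
  'run' (len=3): no
  'bed' (len=3): no
  'pin' (len=3): no
  'fun' (len=3): no
  'cat' (len=3): no
Matching words: []
Total: 0

0


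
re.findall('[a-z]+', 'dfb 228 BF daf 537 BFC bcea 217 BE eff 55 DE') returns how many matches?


Pattern '[a-z]+' finds one or more lowercase letters.
Text: 'dfb 228 BF daf 537 BFC bcea 217 BE eff 55 DE'
Scanning for matches:
  Match 1: 'dfb'
  Match 2: 'daf'
  Match 3: 'bcea'
  Match 4: 'eff'
Total matches: 4

4


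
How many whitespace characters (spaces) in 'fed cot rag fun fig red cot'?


\s matches whitespace characters (spaces, tabs, etc.).
Text: 'fed cot rag fun fig red cot'
This text has 7 words separated by spaces.
Number of spaces = number of words - 1 = 7 - 1 = 6

6


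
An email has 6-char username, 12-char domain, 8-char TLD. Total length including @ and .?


An email address has format: username@domain.tld
Username length: 6
'@' character: 1
Domain length: 12
'.' character: 1
TLD length: 8
Total = 6 + 1 + 12 + 1 + 8 = 28

28


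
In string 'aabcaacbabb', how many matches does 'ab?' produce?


Pattern 'ab?' matches 'a' optionally followed by 'b'.
String: 'aabcaacbabb'
Scanning left to right for 'a' then checking next char:
  Match 1: 'a' (a not followed by b)
  Match 2: 'ab' (a followed by b)
  Match 3: 'a' (a not followed by b)
  Match 4: 'a' (a not followed by b)
  Match 5: 'ab' (a followed by b)
Total matches: 5

5


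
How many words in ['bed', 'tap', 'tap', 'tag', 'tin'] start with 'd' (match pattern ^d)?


Pattern ^d anchors to start of word. Check which words begin with 'd':
  'bed' -> no
  'tap' -> no
  'tap' -> no
  'tag' -> no
  'tin' -> no
Matching words: []
Count: 0

0


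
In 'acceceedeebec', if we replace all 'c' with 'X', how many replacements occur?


re.sub('c', 'X', text) replaces every occurrence of 'c' with 'X'.
Text: 'acceceedeebec'
Scanning for 'c':
  pos 1: 'c' -> replacement #1
  pos 2: 'c' -> replacement #2
  pos 4: 'c' -> replacement #3
  pos 12: 'c' -> replacement #4
Total replacements: 4

4


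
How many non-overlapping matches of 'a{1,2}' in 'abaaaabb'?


Pattern 'a{1,2}' matches between 1 and 2 consecutive a's (greedy).
String: 'abaaaabb'
Finding runs of a's and applying greedy matching:
  Run at pos 0: 'a' (length 1)
  Run at pos 2: 'aaaa' (length 4)
Matches: ['a', 'aa', 'aa']
Count: 3

3


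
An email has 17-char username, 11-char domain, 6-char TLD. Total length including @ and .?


An email address has format: username@domain.tld
Username length: 17
'@' character: 1
Domain length: 11
'.' character: 1
TLD length: 6
Total = 17 + 1 + 11 + 1 + 6 = 36

36


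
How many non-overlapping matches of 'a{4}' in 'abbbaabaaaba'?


Pattern 'a{4}' matches exactly 4 consecutive a's (greedy, non-overlapping).
String: 'abbbaabaaaba'
Scanning for runs of a's:
  Run at pos 0: 'a' (length 1) -> 0 match(es)
  Run at pos 4: 'aa' (length 2) -> 0 match(es)
  Run at pos 7: 'aaa' (length 3) -> 0 match(es)
  Run at pos 11: 'a' (length 1) -> 0 match(es)
Matches found: []
Total: 0

0


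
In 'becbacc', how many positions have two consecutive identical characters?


Looking for consecutive identical characters in 'becbacc':
  pos 0-1: 'b' vs 'e' -> different
  pos 1-2: 'e' vs 'c' -> different
  pos 2-3: 'c' vs 'b' -> different
  pos 3-4: 'b' vs 'a' -> different
  pos 4-5: 'a' vs 'c' -> different
  pos 5-6: 'c' vs 'c' -> MATCH ('cc')
Consecutive identical pairs: ['cc']
Count: 1

1


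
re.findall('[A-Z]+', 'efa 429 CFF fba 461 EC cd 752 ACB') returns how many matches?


Pattern '[A-Z]+' finds one or more uppercase letters.
Text: 'efa 429 CFF fba 461 EC cd 752 ACB'
Scanning for matches:
  Match 1: 'CFF'
  Match 2: 'EC'
  Match 3: 'ACB'
Total matches: 3

3


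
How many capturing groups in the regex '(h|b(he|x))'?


To count capturing groups, count each '(' that starts a group.
Pattern: '(h|b(he|x))'
Walking through the pattern:
  Position 0: '(' -> group #1
  Position 4: '(' -> group #2
Total capturing groups: 2

2


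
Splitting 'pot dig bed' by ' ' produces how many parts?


Splitting by ' ' breaks the string at each occurrence of the separator.
Text: 'pot dig bed'
Parts after split:
  Part 1: 'pot'
  Part 2: 'dig'
  Part 3: 'bed'
Total parts: 3

3


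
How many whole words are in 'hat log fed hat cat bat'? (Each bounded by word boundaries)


Word boundaries (\b) mark the start/end of each word.
Text: 'hat log fed hat cat bat'
Splitting by whitespace:
  Word 1: 'hat'
  Word 2: 'log'
  Word 3: 'fed'
  Word 4: 'hat'
  Word 5: 'cat'
  Word 6: 'bat'
Total whole words: 6

6


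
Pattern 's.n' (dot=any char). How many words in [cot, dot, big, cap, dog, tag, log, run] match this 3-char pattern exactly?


Pattern 's.n' means: starts with 's', any single char, ends with 'n'.
Checking each word (must be exactly 3 chars):
  'cot' (len=3): no
  'dot' (len=3): no
  'big' (len=3): no
  'cap' (len=3): no
  'dog' (len=3): no
  'tag' (len=3): no
  'log' (len=3): no
  'run' (len=3): no
Matching words: []
Total: 0

0


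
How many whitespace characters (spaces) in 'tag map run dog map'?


\s matches whitespace characters (spaces, tabs, etc.).
Text: 'tag map run dog map'
This text has 5 words separated by spaces.
Number of spaces = number of words - 1 = 5 - 1 = 4

4


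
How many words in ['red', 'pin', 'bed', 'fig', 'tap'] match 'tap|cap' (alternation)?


Alternation 'tap|cap' matches either 'tap' or 'cap'.
Checking each word:
  'red' -> no
  'pin' -> no
  'bed' -> no
  'fig' -> no
  'tap' -> MATCH
Matches: ['tap']
Count: 1

1


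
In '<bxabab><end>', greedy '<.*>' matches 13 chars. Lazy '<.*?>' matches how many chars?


Greedy '<.*>' tries to match as MUCH as possible.
Lazy '<.*?>' tries to match as LITTLE as possible.

String: '<bxabab><end>'
Greedy '<.*>' starts at first '<' and extends to the LAST '>': '<bxabab><end>' (13 chars)
Lazy '<.*?>' starts at first '<' and stops at the FIRST '>': '<bxabab>' (8 chars)

8


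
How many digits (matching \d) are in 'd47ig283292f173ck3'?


\d matches any digit 0-9.
Scanning 'd47ig283292f173ck3':
  pos 1: '4' -> DIGIT
  pos 2: '7' -> DIGIT
  pos 5: '2' -> DIGIT
  pos 6: '8' -> DIGIT
  pos 7: '3' -> DIGIT
  pos 8: '2' -> DIGIT
  pos 9: '9' -> DIGIT
  pos 10: '2' -> DIGIT
  pos 12: '1' -> DIGIT
  pos 13: '7' -> DIGIT
  pos 14: '3' -> DIGIT
  pos 17: '3' -> DIGIT
Digits found: ['4', '7', '2', '8', '3', '2', '9', '2', '1', '7', '3', '3']
Total: 12

12


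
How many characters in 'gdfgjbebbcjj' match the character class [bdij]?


Character class [bdij] matches any of: {b, d, i, j}
Scanning string 'gdfgjbebbcjj' character by character:
  pos 0: 'g' -> no
  pos 1: 'd' -> MATCH
  pos 2: 'f' -> no
  pos 3: 'g' -> no
  pos 4: 'j' -> MATCH
  pos 5: 'b' -> MATCH
  pos 6: 'e' -> no
  pos 7: 'b' -> MATCH
  pos 8: 'b' -> MATCH
  pos 9: 'c' -> no
  pos 10: 'j' -> MATCH
  pos 11: 'j' -> MATCH
Total matches: 7

7


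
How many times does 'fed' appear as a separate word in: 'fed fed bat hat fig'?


Scanning each word for exact match 'fed':
  Word 1: 'fed' -> MATCH
  Word 2: 'fed' -> MATCH
  Word 3: 'bat' -> no
  Word 4: 'hat' -> no
  Word 5: 'fig' -> no
Total matches: 2

2


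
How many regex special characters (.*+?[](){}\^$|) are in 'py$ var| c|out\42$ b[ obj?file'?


Regex special characters are: . * + ? [ ] ( ) { } \ ^ $ |
Scanning 'py$ var| c|out\42$ b[ obj?file':
  pos 2: '$' -> SPECIAL
  pos 7: '|' -> SPECIAL
  pos 10: '|' -> SPECIAL
  pos 14: '\' -> SPECIAL
  pos 17: '$' -> SPECIAL
  pos 20: '[' -> SPECIAL
  pos 25: '?' -> SPECIAL
Special chars found: ['$', '|', '|', '\\', '$', '[', '?']
Total: 7

7


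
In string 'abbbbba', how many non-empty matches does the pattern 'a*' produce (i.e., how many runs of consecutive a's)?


Pattern 'a*' matches zero or more a's. We want non-empty runs of consecutive a's.
String: 'abbbbba'
Walking through the string to find runs of a's:
  Run 1: positions 0-0 -> 'a'
  Run 2: positions 6-6 -> 'a'
Non-empty runs found: ['a', 'a']
Count: 2

2


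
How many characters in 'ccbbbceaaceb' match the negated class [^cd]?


Negated class [^cd] matches any char NOT in {c, d}
Scanning 'ccbbbceaaceb':
  pos 0: 'c' -> no (excluded)
  pos 1: 'c' -> no (excluded)
  pos 2: 'b' -> MATCH
  pos 3: 'b' -> MATCH
  pos 4: 'b' -> MATCH
  pos 5: 'c' -> no (excluded)
  pos 6: 'e' -> MATCH
  pos 7: 'a' -> MATCH
  pos 8: 'a' -> MATCH
  pos 9: 'c' -> no (excluded)
  pos 10: 'e' -> MATCH
  pos 11: 'b' -> MATCH
Total matches: 8

8


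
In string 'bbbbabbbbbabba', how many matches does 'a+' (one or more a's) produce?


Pattern 'a+' matches one or more consecutive a's.
String: 'bbbbabbbbbabba'
Scanning for runs of a:
  Match 1: 'a' (length 1)
  Match 2: 'a' (length 1)
  Match 3: 'a' (length 1)
Total matches: 3

3


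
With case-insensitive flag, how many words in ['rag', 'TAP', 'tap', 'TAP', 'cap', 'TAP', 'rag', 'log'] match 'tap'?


Case-insensitive matching: compare each word's lowercase form to 'tap'.
  'rag' -> lower='rag' -> no
  'TAP' -> lower='tap' -> MATCH
  'tap' -> lower='tap' -> MATCH
  'TAP' -> lower='tap' -> MATCH
  'cap' -> lower='cap' -> no
  'TAP' -> lower='tap' -> MATCH
  'rag' -> lower='rag' -> no
  'log' -> lower='log' -> no
Matches: ['TAP', 'tap', 'TAP', 'TAP']
Count: 4

4


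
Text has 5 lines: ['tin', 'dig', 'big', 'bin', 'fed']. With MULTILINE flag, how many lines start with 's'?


With MULTILINE flag, ^ matches the start of each line.
Lines: ['tin', 'dig', 'big', 'bin', 'fed']
Checking which lines start with 's':
  Line 1: 'tin' -> no
  Line 2: 'dig' -> no
  Line 3: 'big' -> no
  Line 4: 'bin' -> no
  Line 5: 'fed' -> no
Matching lines: []
Count: 0

0


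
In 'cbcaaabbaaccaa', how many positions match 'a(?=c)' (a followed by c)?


Lookahead 'a(?=c)' matches 'a' only when followed by 'c'.
String: 'cbcaaabbaaccaa'
Checking each position where char is 'a':
  pos 3: 'a' -> no (next='a')
  pos 4: 'a' -> no (next='a')
  pos 5: 'a' -> no (next='b')
  pos 8: 'a' -> no (next='a')
  pos 9: 'a' -> MATCH (next='c')
  pos 12: 'a' -> no (next='a')
Matching positions: [9]
Count: 1

1


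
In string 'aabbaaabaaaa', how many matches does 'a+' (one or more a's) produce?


Pattern 'a+' matches one or more consecutive a's.
String: 'aabbaaabaaaa'
Scanning for runs of a:
  Match 1: 'aa' (length 2)
  Match 2: 'aaa' (length 3)
  Match 3: 'aaaa' (length 4)
Total matches: 3

3


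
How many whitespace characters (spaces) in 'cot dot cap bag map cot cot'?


\s matches whitespace characters (spaces, tabs, etc.).
Text: 'cot dot cap bag map cot cot'
This text has 7 words separated by spaces.
Number of spaces = number of words - 1 = 7 - 1 = 6

6


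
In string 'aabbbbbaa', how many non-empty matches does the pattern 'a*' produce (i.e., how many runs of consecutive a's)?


Pattern 'a*' matches zero or more a's. We want non-empty runs of consecutive a's.
String: 'aabbbbbaa'
Walking through the string to find runs of a's:
  Run 1: positions 0-1 -> 'aa'
  Run 2: positions 7-8 -> 'aa'
Non-empty runs found: ['aa', 'aa']
Count: 2

2


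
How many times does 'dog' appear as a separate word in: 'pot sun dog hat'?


Scanning each word for exact match 'dog':
  Word 1: 'pot' -> no
  Word 2: 'sun' -> no
  Word 3: 'dog' -> MATCH
  Word 4: 'hat' -> no
Total matches: 1

1


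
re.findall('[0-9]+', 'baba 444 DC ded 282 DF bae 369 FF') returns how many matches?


Pattern '[0-9]+' finds one or more digits.
Text: 'baba 444 DC ded 282 DF bae 369 FF'
Scanning for matches:
  Match 1: '444'
  Match 2: '282'
  Match 3: '369'
Total matches: 3

3


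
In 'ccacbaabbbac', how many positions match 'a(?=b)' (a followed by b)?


Lookahead 'a(?=b)' matches 'a' only when followed by 'b'.
String: 'ccacbaabbbac'
Checking each position where char is 'a':
  pos 2: 'a' -> no (next='c')
  pos 5: 'a' -> no (next='a')
  pos 6: 'a' -> MATCH (next='b')
  pos 10: 'a' -> no (next='c')
Matching positions: [6]
Count: 1

1


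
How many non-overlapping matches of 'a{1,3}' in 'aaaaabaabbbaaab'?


Pattern 'a{1,3}' matches between 1 and 3 consecutive a's (greedy).
String: 'aaaaabaabbbaaab'
Finding runs of a's and applying greedy matching:
  Run at pos 0: 'aaaaa' (length 5)
  Run at pos 6: 'aa' (length 2)
  Run at pos 11: 'aaa' (length 3)
Matches: ['aaa', 'aa', 'aa', 'aaa']
Count: 4

4


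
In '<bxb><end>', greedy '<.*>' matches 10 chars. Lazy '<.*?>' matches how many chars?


Greedy '<.*>' tries to match as MUCH as possible.
Lazy '<.*?>' tries to match as LITTLE as possible.

String: '<bxb><end>'
Greedy '<.*>' starts at first '<' and extends to the LAST '>': '<bxb><end>' (10 chars)
Lazy '<.*?>' starts at first '<' and stops at the FIRST '>': '<bxb>' (5 chars)

5


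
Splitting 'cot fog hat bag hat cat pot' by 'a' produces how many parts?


Splitting by 'a' breaks the string at each occurrence of the separator.
Text: 'cot fog hat bag hat cat pot'
Parts after split:
  Part 1: 'cot fog h'
  Part 2: 't b'
  Part 3: 'g h'
  Part 4: 't c'
  Part 5: 't pot'
Total parts: 5

5


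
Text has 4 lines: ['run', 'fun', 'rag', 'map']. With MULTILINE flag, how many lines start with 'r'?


With MULTILINE flag, ^ matches the start of each line.
Lines: ['run', 'fun', 'rag', 'map']
Checking which lines start with 'r':
  Line 1: 'run' -> MATCH
  Line 2: 'fun' -> no
  Line 3: 'rag' -> MATCH
  Line 4: 'map' -> no
Matching lines: ['run', 'rag']
Count: 2

2


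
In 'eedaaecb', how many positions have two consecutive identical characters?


Looking for consecutive identical characters in 'eedaaecb':
  pos 0-1: 'e' vs 'e' -> MATCH ('ee')
  pos 1-2: 'e' vs 'd' -> different
  pos 2-3: 'd' vs 'a' -> different
  pos 3-4: 'a' vs 'a' -> MATCH ('aa')
  pos 4-5: 'a' vs 'e' -> different
  pos 5-6: 'e' vs 'c' -> different
  pos 6-7: 'c' vs 'b' -> different
Consecutive identical pairs: ['ee', 'aa']
Count: 2

2


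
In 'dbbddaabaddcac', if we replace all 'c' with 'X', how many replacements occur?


re.sub('c', 'X', text) replaces every occurrence of 'c' with 'X'.
Text: 'dbbddaabaddcac'
Scanning for 'c':
  pos 11: 'c' -> replacement #1
  pos 13: 'c' -> replacement #2
Total replacements: 2

2


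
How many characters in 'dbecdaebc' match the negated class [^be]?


Negated class [^be] matches any char NOT in {b, e}
Scanning 'dbecdaebc':
  pos 0: 'd' -> MATCH
  pos 1: 'b' -> no (excluded)
  pos 2: 'e' -> no (excluded)
  pos 3: 'c' -> MATCH
  pos 4: 'd' -> MATCH
  pos 5: 'a' -> MATCH
  pos 6: 'e' -> no (excluded)
  pos 7: 'b' -> no (excluded)
  pos 8: 'c' -> MATCH
Total matches: 5

5


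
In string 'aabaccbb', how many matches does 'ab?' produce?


Pattern 'ab?' matches 'a' optionally followed by 'b'.
String: 'aabaccbb'
Scanning left to right for 'a' then checking next char:
  Match 1: 'a' (a not followed by b)
  Match 2: 'ab' (a followed by b)
  Match 3: 'a' (a not followed by b)
Total matches: 3

3


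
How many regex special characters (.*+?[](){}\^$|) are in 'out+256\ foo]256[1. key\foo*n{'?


Regex special characters are: . * + ? [ ] ( ) { } \ ^ $ |
Scanning 'out+256\ foo]256[1. key\foo*n{':
  pos 3: '+' -> SPECIAL
  pos 7: '\' -> SPECIAL
  pos 12: ']' -> SPECIAL
  pos 16: '[' -> SPECIAL
  pos 18: '.' -> SPECIAL
  pos 23: '\' -> SPECIAL
  pos 27: '*' -> SPECIAL
  pos 29: '{' -> SPECIAL
Special chars found: ['+', '\\', ']', '[', '.', '\\', '*', '{']
Total: 8

8


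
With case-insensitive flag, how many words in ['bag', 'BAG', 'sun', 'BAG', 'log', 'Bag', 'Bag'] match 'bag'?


Case-insensitive matching: compare each word's lowercase form to 'bag'.
  'bag' -> lower='bag' -> MATCH
  'BAG' -> lower='bag' -> MATCH
  'sun' -> lower='sun' -> no
  'BAG' -> lower='bag' -> MATCH
  'log' -> lower='log' -> no
  'Bag' -> lower='bag' -> MATCH
  'Bag' -> lower='bag' -> MATCH
Matches: ['bag', 'BAG', 'BAG', 'Bag', 'Bag']
Count: 5

5


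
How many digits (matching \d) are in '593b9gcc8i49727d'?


\d matches any digit 0-9.
Scanning '593b9gcc8i49727d':
  pos 0: '5' -> DIGIT
  pos 1: '9' -> DIGIT
  pos 2: '3' -> DIGIT
  pos 4: '9' -> DIGIT
  pos 8: '8' -> DIGIT
  pos 10: '4' -> DIGIT
  pos 11: '9' -> DIGIT
  pos 12: '7' -> DIGIT
  pos 13: '2' -> DIGIT
  pos 14: '7' -> DIGIT
Digits found: ['5', '9', '3', '9', '8', '4', '9', '7', '2', '7']
Total: 10

10


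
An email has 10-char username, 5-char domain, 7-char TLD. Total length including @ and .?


An email address has format: username@domain.tld
Username length: 10
'@' character: 1
Domain length: 5
'.' character: 1
TLD length: 7
Total = 10 + 1 + 5 + 1 + 7 = 24

24


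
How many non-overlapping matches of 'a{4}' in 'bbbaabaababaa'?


Pattern 'a{4}' matches exactly 4 consecutive a's (greedy, non-overlapping).
String: 'bbbaabaababaa'
Scanning for runs of a's:
  Run at pos 3: 'aa' (length 2) -> 0 match(es)
  Run at pos 6: 'aa' (length 2) -> 0 match(es)
  Run at pos 9: 'a' (length 1) -> 0 match(es)
  Run at pos 11: 'aa' (length 2) -> 0 match(es)
Matches found: []
Total: 0

0


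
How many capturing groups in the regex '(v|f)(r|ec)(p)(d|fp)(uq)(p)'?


To count capturing groups, count each '(' that starts a group.
Pattern: '(v|f)(r|ec)(p)(d|fp)(uq)(p)'
Walking through the pattern:
  Position 0: '(' -> group #1
  Position 5: '(' -> group #2
  Position 11: '(' -> group #3
  Position 14: '(' -> group #4
  Position 20: '(' -> group #5
  Position 24: '(' -> group #6
Total capturing groups: 6

6


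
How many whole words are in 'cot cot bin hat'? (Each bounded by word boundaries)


Word boundaries (\b) mark the start/end of each word.
Text: 'cot cot bin hat'
Splitting by whitespace:
  Word 1: 'cot'
  Word 2: 'cot'
  Word 3: 'bin'
  Word 4: 'hat'
Total whole words: 4

4


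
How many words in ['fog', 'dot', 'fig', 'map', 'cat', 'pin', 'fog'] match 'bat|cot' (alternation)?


Alternation 'bat|cot' matches either 'bat' or 'cot'.
Checking each word:
  'fog' -> no
  'dot' -> no
  'fig' -> no
  'map' -> no
  'cat' -> no
  'pin' -> no
  'fog' -> no
Matches: []
Count: 0

0


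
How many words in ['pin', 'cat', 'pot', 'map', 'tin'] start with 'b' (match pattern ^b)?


Pattern ^b anchors to start of word. Check which words begin with 'b':
  'pin' -> no
  'cat' -> no
  'pot' -> no
  'map' -> no
  'tin' -> no
Matching words: []
Count: 0

0


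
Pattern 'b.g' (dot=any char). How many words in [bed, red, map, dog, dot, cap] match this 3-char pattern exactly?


Pattern 'b.g' means: starts with 'b', any single char, ends with 'g'.
Checking each word (must be exactly 3 chars):
  'bed' (len=3): no
  'red' (len=3): no
  'map' (len=3): no
  'dog' (len=3): no
  'dot' (len=3): no
  'cap' (len=3): no
Matching words: []
Total: 0

0


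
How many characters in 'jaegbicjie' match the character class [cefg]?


Character class [cefg] matches any of: {c, e, f, g}
Scanning string 'jaegbicjie' character by character:
  pos 0: 'j' -> no
  pos 1: 'a' -> no
  pos 2: 'e' -> MATCH
  pos 3: 'g' -> MATCH
  pos 4: 'b' -> no
  pos 5: 'i' -> no
  pos 6: 'c' -> MATCH
  pos 7: 'j' -> no
  pos 8: 'i' -> no
  pos 9: 'e' -> MATCH
Total matches: 4

4


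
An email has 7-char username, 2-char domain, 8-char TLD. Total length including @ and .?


An email address has format: username@domain.tld
Username length: 7
'@' character: 1
Domain length: 2
'.' character: 1
TLD length: 8
Total = 7 + 1 + 2 + 1 + 8 = 19

19


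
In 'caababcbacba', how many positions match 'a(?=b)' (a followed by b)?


Lookahead 'a(?=b)' matches 'a' only when followed by 'b'.
String: 'caababcbacba'
Checking each position where char is 'a':
  pos 1: 'a' -> no (next='a')
  pos 2: 'a' -> MATCH (next='b')
  pos 4: 'a' -> MATCH (next='b')
  pos 8: 'a' -> no (next='c')
Matching positions: [2, 4]
Count: 2

2


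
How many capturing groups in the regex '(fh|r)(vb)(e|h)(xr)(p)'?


To count capturing groups, count each '(' that starts a group.
Pattern: '(fh|r)(vb)(e|h)(xr)(p)'
Walking through the pattern:
  Position 0: '(' -> group #1
  Position 6: '(' -> group #2
  Position 10: '(' -> group #3
  Position 15: '(' -> group #4
  Position 19: '(' -> group #5
Total capturing groups: 5

5


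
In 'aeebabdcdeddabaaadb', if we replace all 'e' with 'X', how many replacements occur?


re.sub('e', 'X', text) replaces every occurrence of 'e' with 'X'.
Text: 'aeebabdcdeddabaaadb'
Scanning for 'e':
  pos 1: 'e' -> replacement #1
  pos 2: 'e' -> replacement #2
  pos 9: 'e' -> replacement #3
Total replacements: 3

3


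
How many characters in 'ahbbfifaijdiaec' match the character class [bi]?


Character class [bi] matches any of: {b, i}
Scanning string 'ahbbfifaijdiaec' character by character:
  pos 0: 'a' -> no
  pos 1: 'h' -> no
  pos 2: 'b' -> MATCH
  pos 3: 'b' -> MATCH
  pos 4: 'f' -> no
  pos 5: 'i' -> MATCH
  pos 6: 'f' -> no
  pos 7: 'a' -> no
  pos 8: 'i' -> MATCH
  pos 9: 'j' -> no
  pos 10: 'd' -> no
  pos 11: 'i' -> MATCH
  pos 12: 'a' -> no
  pos 13: 'e' -> no
  pos 14: 'c' -> no
Total matches: 5

5


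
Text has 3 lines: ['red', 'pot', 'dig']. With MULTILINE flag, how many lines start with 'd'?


With MULTILINE flag, ^ matches the start of each line.
Lines: ['red', 'pot', 'dig']
Checking which lines start with 'd':
  Line 1: 'red' -> no
  Line 2: 'pot' -> no
  Line 3: 'dig' -> MATCH
Matching lines: ['dig']
Count: 1

1


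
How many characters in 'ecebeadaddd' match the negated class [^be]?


Negated class [^be] matches any char NOT in {b, e}
Scanning 'ecebeadaddd':
  pos 0: 'e' -> no (excluded)
  pos 1: 'c' -> MATCH
  pos 2: 'e' -> no (excluded)
  pos 3: 'b' -> no (excluded)
  pos 4: 'e' -> no (excluded)
  pos 5: 'a' -> MATCH
  pos 6: 'd' -> MATCH
  pos 7: 'a' -> MATCH
  pos 8: 'd' -> MATCH
  pos 9: 'd' -> MATCH
  pos 10: 'd' -> MATCH
Total matches: 7

7


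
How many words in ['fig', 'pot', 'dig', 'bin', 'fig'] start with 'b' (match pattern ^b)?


Pattern ^b anchors to start of word. Check which words begin with 'b':
  'fig' -> no
  'pot' -> no
  'dig' -> no
  'bin' -> MATCH (starts with 'b')
  'fig' -> no
Matching words: ['bin']
Count: 1

1


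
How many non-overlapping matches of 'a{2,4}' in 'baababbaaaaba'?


Pattern 'a{2,4}' matches between 2 and 4 consecutive a's (greedy).
String: 'baababbaaaaba'
Finding runs of a's and applying greedy matching:
  Run at pos 1: 'aa' (length 2)
  Run at pos 4: 'a' (length 1)
  Run at pos 7: 'aaaa' (length 4)
  Run at pos 12: 'a' (length 1)
Matches: ['aa', 'aaaa']
Count: 2

2


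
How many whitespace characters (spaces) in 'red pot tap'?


\s matches whitespace characters (spaces, tabs, etc.).
Text: 'red pot tap'
This text has 3 words separated by spaces.
Number of spaces = number of words - 1 = 3 - 1 = 2

2


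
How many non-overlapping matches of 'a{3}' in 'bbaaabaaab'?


Pattern 'a{3}' matches exactly 3 consecutive a's (greedy, non-overlapping).
String: 'bbaaabaaab'
Scanning for runs of a's:
  Run at pos 2: 'aaa' (length 3) -> 1 match(es)
  Run at pos 6: 'aaa' (length 3) -> 1 match(es)
Matches found: ['aaa', 'aaa']
Total: 2

2


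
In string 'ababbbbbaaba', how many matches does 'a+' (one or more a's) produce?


Pattern 'a+' matches one or more consecutive a's.
String: 'ababbbbbaaba'
Scanning for runs of a:
  Match 1: 'a' (length 1)
  Match 2: 'a' (length 1)
  Match 3: 'aa' (length 2)
  Match 4: 'a' (length 1)
Total matches: 4

4


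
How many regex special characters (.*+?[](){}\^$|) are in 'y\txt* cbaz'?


Regex special characters are: . * + ? [ ] ( ) { } \ ^ $ |
Scanning 'y\txt* cbaz':
  pos 1: '\' -> SPECIAL
  pos 5: '*' -> SPECIAL
Special chars found: ['\\', '*']
Total: 2

2


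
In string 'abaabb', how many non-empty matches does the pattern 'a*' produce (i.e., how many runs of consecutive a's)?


Pattern 'a*' matches zero or more a's. We want non-empty runs of consecutive a's.
String: 'abaabb'
Walking through the string to find runs of a's:
  Run 1: positions 0-0 -> 'a'
  Run 2: positions 2-3 -> 'aa'
Non-empty runs found: ['a', 'aa']
Count: 2

2


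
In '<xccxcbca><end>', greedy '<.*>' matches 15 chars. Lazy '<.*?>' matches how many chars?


Greedy '<.*>' tries to match as MUCH as possible.
Lazy '<.*?>' tries to match as LITTLE as possible.

String: '<xccxcbca><end>'
Greedy '<.*>' starts at first '<' and extends to the LAST '>': '<xccxcbca><end>' (15 chars)
Lazy '<.*?>' starts at first '<' and stops at the FIRST '>': '<xccxcbca>' (10 chars)

10


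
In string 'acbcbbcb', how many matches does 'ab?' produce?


Pattern 'ab?' matches 'a' optionally followed by 'b'.
String: 'acbcbbcb'
Scanning left to right for 'a' then checking next char:
  Match 1: 'a' (a not followed by b)
Total matches: 1

1


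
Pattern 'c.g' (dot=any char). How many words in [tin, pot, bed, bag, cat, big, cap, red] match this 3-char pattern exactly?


Pattern 'c.g' means: starts with 'c', any single char, ends with 'g'.
Checking each word (must be exactly 3 chars):
  'tin' (len=3): no
  'pot' (len=3): no
  'bed' (len=3): no
  'bag' (len=3): no
  'cat' (len=3): no
  'big' (len=3): no
  'cap' (len=3): no
  'red' (len=3): no
Matching words: []
Total: 0

0


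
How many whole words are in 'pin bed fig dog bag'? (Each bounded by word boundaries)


Word boundaries (\b) mark the start/end of each word.
Text: 'pin bed fig dog bag'
Splitting by whitespace:
  Word 1: 'pin'
  Word 2: 'bed'
  Word 3: 'fig'
  Word 4: 'dog'
  Word 5: 'bag'
Total whole words: 5

5


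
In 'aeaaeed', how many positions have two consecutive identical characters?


Looking for consecutive identical characters in 'aeaaeed':
  pos 0-1: 'a' vs 'e' -> different
  pos 1-2: 'e' vs 'a' -> different
  pos 2-3: 'a' vs 'a' -> MATCH ('aa')
  pos 3-4: 'a' vs 'e' -> different
  pos 4-5: 'e' vs 'e' -> MATCH ('ee')
  pos 5-6: 'e' vs 'd' -> different
Consecutive identical pairs: ['aa', 'ee']
Count: 2

2


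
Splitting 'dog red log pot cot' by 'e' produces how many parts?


Splitting by 'e' breaks the string at each occurrence of the separator.
Text: 'dog red log pot cot'
Parts after split:
  Part 1: 'dog r'
  Part 2: 'd log pot cot'
Total parts: 2

2


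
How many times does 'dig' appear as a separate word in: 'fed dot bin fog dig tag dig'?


Scanning each word for exact match 'dig':
  Word 1: 'fed' -> no
  Word 2: 'dot' -> no
  Word 3: 'bin' -> no
  Word 4: 'fog' -> no
  Word 5: 'dig' -> MATCH
  Word 6: 'tag' -> no
  Word 7: 'dig' -> MATCH
Total matches: 2

2


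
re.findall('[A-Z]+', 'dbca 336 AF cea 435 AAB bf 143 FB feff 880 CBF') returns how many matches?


Pattern '[A-Z]+' finds one or more uppercase letters.
Text: 'dbca 336 AF cea 435 AAB bf 143 FB feff 880 CBF'
Scanning for matches:
  Match 1: 'AF'
  Match 2: 'AAB'
  Match 3: 'FB'
  Match 4: 'CBF'
Total matches: 4

4


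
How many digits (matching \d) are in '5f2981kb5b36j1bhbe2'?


\d matches any digit 0-9.
Scanning '5f2981kb5b36j1bhbe2':
  pos 0: '5' -> DIGIT
  pos 2: '2' -> DIGIT
  pos 3: '9' -> DIGIT
  pos 4: '8' -> DIGIT
  pos 5: '1' -> DIGIT
  pos 8: '5' -> DIGIT
  pos 10: '3' -> DIGIT
  pos 11: '6' -> DIGIT
  pos 13: '1' -> DIGIT
  pos 18: '2' -> DIGIT
Digits found: ['5', '2', '9', '8', '1', '5', '3', '6', '1', '2']
Total: 10

10


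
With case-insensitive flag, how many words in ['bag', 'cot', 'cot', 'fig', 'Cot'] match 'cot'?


Case-insensitive matching: compare each word's lowercase form to 'cot'.
  'bag' -> lower='bag' -> no
  'cot' -> lower='cot' -> MATCH
  'cot' -> lower='cot' -> MATCH
  'fig' -> lower='fig' -> no
  'Cot' -> lower='cot' -> MATCH
Matches: ['cot', 'cot', 'Cot']
Count: 3

3


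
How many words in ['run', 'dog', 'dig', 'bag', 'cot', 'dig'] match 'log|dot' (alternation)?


Alternation 'log|dot' matches either 'log' or 'dot'.
Checking each word:
  'run' -> no
  'dog' -> no
  'dig' -> no
  'bag' -> no
  'cot' -> no
  'dig' -> no
Matches: []
Count: 0

0


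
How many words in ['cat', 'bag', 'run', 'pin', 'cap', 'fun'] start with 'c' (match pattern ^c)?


Pattern ^c anchors to start of word. Check which words begin with 'c':
  'cat' -> MATCH (starts with 'c')
  'bag' -> no
  'run' -> no
  'pin' -> no
  'cap' -> MATCH (starts with 'c')
  'fun' -> no
Matching words: ['cat', 'cap']
Count: 2

2


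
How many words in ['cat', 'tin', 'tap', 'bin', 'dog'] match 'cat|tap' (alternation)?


Alternation 'cat|tap' matches either 'cat' or 'tap'.
Checking each word:
  'cat' -> MATCH
  'tin' -> no
  'tap' -> MATCH
  'bin' -> no
  'dog' -> no
Matches: ['cat', 'tap']
Count: 2

2
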